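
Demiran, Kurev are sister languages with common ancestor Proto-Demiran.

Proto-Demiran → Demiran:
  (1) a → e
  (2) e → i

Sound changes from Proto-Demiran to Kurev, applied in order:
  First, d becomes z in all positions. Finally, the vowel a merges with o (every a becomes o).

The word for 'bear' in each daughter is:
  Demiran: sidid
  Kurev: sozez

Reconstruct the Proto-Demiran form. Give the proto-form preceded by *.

Position 4: Demiran has i, Kurev has e. Kurev preserves e here (none of its changes turn any other segment into e), so the proto-segment is *e.
Position 5: Demiran has d, Kurev has z. Demiran preserves d here (none of its changes turn any other segment into d), so the proto-segment is *d.
Continuing position by position gives *saded; check it forward:
Demiran: *saded
  saded → seded   [vowel merger]
  seded → sidid   [vowel merger]
  giving Demiran sidid.
Kurev: *saded
  saded → sazez   [unconditioned shift]
  sazez → sozez   [vowel merger]
  giving Kurev sozez.
No other proto-form is consistent with every reflex, so the reconstruction is *saded.

*saded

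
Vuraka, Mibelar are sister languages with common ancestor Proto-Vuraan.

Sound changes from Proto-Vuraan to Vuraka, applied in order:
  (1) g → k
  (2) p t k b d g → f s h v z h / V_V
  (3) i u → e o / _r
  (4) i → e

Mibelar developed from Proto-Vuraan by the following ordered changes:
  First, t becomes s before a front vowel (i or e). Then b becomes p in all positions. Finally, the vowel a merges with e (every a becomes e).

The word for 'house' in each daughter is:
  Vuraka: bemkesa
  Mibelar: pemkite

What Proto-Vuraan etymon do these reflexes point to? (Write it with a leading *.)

*bemkita

Position 1: Vuraka has b, Mibelar has p. Vuraka preserves b here (none of its changes turn any other segment into b), so the proto-segment is *b.
Position 5: Vuraka has e, Mibelar has i. Mibelar preserves i here (none of its changes turn any other segment into i), so the proto-segment is *i.
Position 7: Vuraka has a, Mibelar has e. Vuraka preserves a here (none of its changes turn any other segment into a), so the proto-segment is *a.
Verify the candidate proto-form against each daughter:
Vuraka: *bemkita
  bemkita (rule 1 does not apply)
  bemkita → bemkisa   [intervocalic lenition]
  bemkisa (rule 3 does not apply)
  bemkisa → bemkesa   [vowel merger]
  giving Vuraka bemkesa.
Mibelar: start from *bemkita.
  rule 1: no change — bemkita
  rule 2 (unconditioned shift): bemkita → pemkita
  rule 3 (vowel merger): pemkita → pemkite
  ⇒ Mibelar pemkite
Only *bemkita yields all of Vuraka bemkesa, Mibelar pemkite.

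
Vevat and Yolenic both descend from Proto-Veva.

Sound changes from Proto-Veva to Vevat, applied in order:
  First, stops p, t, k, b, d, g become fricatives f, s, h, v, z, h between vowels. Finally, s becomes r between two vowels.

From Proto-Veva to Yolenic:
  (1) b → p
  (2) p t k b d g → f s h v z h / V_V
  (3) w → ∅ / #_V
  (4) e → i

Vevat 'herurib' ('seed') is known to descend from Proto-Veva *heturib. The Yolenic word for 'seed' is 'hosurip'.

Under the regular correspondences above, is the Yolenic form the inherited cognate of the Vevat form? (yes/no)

Derive the expected Yolenic reflex of *heturib:
Yolenic: start from *heturib.
  rule 1 (unconditioned shift): heturib → heturip
  rule 2 (intervocalic lenition): heturip → hesurip
  rule 3: no change — hesurip
  rule 4 (vowel merger): hesurip → hisurip
  ⇒ Yolenic hisurip
The regular Yolenic reflex would be 'hisurip', but the attested form is 'hosurip'. The correspondence is irregular, so they are not cognates (the Yolenic form has a different source).

no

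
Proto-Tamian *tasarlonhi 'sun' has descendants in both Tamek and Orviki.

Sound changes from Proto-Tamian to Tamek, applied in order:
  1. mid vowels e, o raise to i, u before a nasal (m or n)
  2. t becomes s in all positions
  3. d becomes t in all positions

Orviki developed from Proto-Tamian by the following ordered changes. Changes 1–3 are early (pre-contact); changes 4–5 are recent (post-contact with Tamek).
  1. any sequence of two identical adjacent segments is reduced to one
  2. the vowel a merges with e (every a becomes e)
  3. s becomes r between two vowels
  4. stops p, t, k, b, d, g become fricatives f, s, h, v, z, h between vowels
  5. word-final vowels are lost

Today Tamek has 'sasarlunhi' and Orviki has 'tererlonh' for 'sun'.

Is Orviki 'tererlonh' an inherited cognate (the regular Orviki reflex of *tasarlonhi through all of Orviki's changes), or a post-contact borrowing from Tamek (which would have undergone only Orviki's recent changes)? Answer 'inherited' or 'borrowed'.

inherited

If inherited, *tasarlonhi would pass through all of Orviki's changes:
Orviki: *tasarlonhi > teserlonhi > tererlonhi > tererlonh  (by vowel merger, rhotacism, apocope)
If borrowed from Tamek 'sasarlunhi' after the early changes, it would undergo only the recent ones:
  rule 4 (intervocalic lenition): no change (sasarlunhi)
  rule 5 (apocope): sasarlunhi → sasarlunh
  ⇒ as a loan: sasarlunh
Orviki 'tererlonh' matches the inherited outcome exactly, so it is an inherited cognate, not a loan.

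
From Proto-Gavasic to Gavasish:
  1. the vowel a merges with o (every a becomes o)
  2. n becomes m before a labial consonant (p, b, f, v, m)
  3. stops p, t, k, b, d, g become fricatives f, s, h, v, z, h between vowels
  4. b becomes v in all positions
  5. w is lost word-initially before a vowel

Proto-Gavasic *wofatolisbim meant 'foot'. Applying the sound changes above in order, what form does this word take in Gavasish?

ofosolisvim

Gavasish: start from *wofatolisbim.
  rule 1 (vowel merger): wofatolisbim → wofotolisbim
  rule 2: no change — wofotolisbim
  rule 3 (intervocalic lenition): wofotolisbim → wofosolisbim
  rule 4 (unconditioned shift): wofosolisbim → wofosolisvim
  rule 5 (glide loss): wofosolisvim → ofosolisvim
  ⇒ Gavasish ofosolisvim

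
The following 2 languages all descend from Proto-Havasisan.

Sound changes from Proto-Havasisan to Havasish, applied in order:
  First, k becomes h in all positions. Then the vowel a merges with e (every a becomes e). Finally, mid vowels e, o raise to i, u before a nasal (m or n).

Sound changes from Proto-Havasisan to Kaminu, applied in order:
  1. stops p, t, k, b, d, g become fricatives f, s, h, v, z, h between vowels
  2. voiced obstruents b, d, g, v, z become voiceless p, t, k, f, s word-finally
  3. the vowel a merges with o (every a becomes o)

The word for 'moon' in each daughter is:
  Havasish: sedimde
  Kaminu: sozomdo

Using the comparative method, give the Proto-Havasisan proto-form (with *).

Position 7: Havasish has e, Kaminu has o. Taking the neighbouring segments as reconstructed: Havasish e could go back to *a or *e; Kaminu o could go back to *a or *o — the one source consistent with every daughter is *a.
Position 2: Havasish has e, Kaminu has o. Taking the neighbouring segments as reconstructed: Havasish e could go back to *a or *e; Kaminu o could go back to *a or *o — the one source consistent with every daughter is *a.
Continuing position by position gives *sadamda; check it forward:
Havasish: *sadamda
  sadamda (rule 1 does not apply)
  sadamda → sedemde   [vowel merger]
  sedemde → sedimde   [pre-nasal raising]
  giving Havasish sedimde.
Kaminu: *sadamda
  sadamda → sazamda   [intervocalic lenition]
  sazamda (rule 2 does not apply)
  sazamda → sozomdo   [vowel merger]
  giving Kaminu sozomdo.
No other proto-form is consistent with every reflex, so the reconstruction is *sadamda.

*sadamda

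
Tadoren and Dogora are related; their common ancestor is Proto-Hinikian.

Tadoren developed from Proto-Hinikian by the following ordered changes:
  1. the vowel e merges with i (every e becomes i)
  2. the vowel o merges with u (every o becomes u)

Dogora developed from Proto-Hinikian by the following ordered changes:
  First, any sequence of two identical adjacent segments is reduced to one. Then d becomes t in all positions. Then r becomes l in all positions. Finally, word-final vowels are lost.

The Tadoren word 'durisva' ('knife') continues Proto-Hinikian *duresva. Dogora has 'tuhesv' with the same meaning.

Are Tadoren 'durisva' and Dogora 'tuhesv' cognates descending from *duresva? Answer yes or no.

Derive the expected Dogora reflex of *duresva:
Dogora: *duresva > turesva > tulesva > tulesv  (by unconditioned shift, unconditioned shift, apocope)
The regular Dogora reflex would be 'tulesv', but the attested form is 'tuhesv'. The correspondence is irregular, so they are not cognates (the Dogora form has a different source).

no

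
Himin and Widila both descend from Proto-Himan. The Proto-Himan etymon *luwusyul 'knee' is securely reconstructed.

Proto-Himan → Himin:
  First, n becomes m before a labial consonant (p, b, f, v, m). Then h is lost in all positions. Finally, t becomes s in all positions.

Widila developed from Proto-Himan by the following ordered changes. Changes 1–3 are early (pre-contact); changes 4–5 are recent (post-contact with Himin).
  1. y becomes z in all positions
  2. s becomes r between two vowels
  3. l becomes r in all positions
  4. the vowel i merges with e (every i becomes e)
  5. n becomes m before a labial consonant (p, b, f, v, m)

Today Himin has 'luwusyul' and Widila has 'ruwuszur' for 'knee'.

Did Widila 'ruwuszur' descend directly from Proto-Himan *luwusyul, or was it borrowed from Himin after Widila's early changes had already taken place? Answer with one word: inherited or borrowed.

If inherited, *luwusyul would pass through all of Widila's changes:
Widila: *luwusyul > luwuszul > ruwuszur  (by unconditioned shift, unconditioned shift)
If borrowed from Himin 'luwusyul' after the early changes, it would undergo only the recent ones:
  rule 4 (vowel merger): no change (luwusyul)
  rule 5 (nasal place assimilation): no change (luwusyul)
  ⇒ as a loan: luwusyul
Widila 'ruwuszur' matches the inherited outcome exactly, so it is an inherited cognate, not a loan.

inherited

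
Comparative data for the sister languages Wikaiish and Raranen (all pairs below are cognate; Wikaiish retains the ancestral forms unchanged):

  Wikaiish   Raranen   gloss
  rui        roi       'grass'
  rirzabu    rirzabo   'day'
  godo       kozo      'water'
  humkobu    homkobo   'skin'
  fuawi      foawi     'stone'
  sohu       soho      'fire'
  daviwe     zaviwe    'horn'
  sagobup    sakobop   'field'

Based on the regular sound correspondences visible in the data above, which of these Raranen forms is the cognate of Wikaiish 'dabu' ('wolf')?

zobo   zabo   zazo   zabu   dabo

zabo

daviwe ~ zaviwe — Wikaiish d corresponds to Raranen z word-initially before a back vowel.
rirzabu ~ rirzabo, humkobu ~ homkobo — Wikaiish u corresponds to Raranen o word-finally.
Applying these to Wikaiish 'dabu':
  dabu → zabu   (d→z word-initially before a back vowel)
  zabu → zabo   (u→o word-finally)
So the Raranen cognate is 'zabo'.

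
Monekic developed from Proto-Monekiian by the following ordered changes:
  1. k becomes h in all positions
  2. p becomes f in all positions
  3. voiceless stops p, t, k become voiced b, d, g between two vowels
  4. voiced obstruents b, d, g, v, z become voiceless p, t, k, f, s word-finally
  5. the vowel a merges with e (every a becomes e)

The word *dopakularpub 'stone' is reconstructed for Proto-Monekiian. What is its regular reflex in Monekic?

Monekic: *dopakularpub
  dopakularpub → dopahularpub   [unconditioned shift]
  dopahularpub → dofahularfub   [unconditioned shift]
  dofahularfub (rule 3 does not apply)
  dofahularfub → dofahularfup   [final devoicing]
  dofahularfup → dofehulerfup   [vowel merger]
  giving Monekic dofehulerfup.

dofehulerfup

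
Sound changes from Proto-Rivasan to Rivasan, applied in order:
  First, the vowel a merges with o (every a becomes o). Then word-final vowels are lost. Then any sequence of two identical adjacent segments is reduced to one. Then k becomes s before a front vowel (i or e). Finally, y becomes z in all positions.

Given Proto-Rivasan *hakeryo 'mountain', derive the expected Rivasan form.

Rivasan: *hakeryo
  hakeryo → hokeryo   [vowel merger]
  hokeryo → hokery   [apocope]
  hokery (rule 3 does not apply)
  hokery → hosery   [palatalisation]
  hosery → hoserz   [unconditioned shift]
  giving Rivasan hoserz.

hoserz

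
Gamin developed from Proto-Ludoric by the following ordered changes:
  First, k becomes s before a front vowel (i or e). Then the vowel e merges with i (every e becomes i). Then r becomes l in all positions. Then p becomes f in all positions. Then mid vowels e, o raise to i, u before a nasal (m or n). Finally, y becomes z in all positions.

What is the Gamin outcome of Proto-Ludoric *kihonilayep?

Gamin: start from *kihonilayep.
  rule 1 (palatalisation): kihonilayep → sihonilayep
  rule 2 (vowel merger): sihonilayep → sihonilayip
  rule 3: no change — sihonilayip
  rule 4 (unconditioned shift): sihonilayip → sihonilayif
  rule 5 (pre-nasal raising): sihonilayif → sihunilayif
  rule 6 (unconditioned shift): sihunilayif → sihunilazif
  ⇒ Gamin sihunilazif

sihunilazif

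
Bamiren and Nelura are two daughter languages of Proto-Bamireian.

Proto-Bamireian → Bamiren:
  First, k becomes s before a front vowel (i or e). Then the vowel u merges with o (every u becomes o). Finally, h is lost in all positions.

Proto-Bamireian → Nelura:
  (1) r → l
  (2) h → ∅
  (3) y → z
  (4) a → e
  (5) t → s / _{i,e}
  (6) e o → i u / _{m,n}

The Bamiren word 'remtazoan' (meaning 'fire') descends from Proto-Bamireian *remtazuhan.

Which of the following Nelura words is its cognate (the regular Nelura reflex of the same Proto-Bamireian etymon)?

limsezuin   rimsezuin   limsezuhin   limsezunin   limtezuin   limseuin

limsezuin

Nelura: *remtazuhan > lemtazuhan > lemtazuan > lemtezuen > lemsezuen > limsezuin  (by unconditioned shift, h-loss, vowel merger, palatalisation, pre-nasal raising)
Among the options, 'limsezuin' alone shows every Nelura change applied in order.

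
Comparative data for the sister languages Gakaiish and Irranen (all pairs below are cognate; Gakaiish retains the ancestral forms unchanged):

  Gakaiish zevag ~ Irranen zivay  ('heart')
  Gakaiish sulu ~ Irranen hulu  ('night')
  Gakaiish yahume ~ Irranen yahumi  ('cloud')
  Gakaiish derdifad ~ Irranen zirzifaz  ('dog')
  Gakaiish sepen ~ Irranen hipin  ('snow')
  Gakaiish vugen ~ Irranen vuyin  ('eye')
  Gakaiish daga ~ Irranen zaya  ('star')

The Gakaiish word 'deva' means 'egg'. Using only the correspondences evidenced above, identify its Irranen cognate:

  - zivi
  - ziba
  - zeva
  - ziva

derdifad ~ zirzifaz — Gakaiish d corresponds to Irranen z word-initially before a front vowel.
zevag ~ zivay — Gakaiish e corresponds to Irranen i after a consonant, before a labial obstruent.
Applying these to Gakaiish 'deva':
  deva → zeva   (d→z word-initially before a front vowel)
  zeva → ziva   (e→i after a consonant, before a labial obstruent)
So the Irranen cognate is 'ziva'.

ziva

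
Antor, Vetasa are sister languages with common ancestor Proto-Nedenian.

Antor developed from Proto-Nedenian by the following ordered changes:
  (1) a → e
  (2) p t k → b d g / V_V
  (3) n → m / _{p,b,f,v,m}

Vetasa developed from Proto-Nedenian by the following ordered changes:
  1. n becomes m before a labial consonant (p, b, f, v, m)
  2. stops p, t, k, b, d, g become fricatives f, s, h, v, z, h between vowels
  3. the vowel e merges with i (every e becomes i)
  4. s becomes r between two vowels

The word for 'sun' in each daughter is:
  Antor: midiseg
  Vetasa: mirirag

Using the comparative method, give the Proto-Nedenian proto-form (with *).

*mitisag

Position 3: Antor has d, Vetasa has r. Taking the neighbouring segments as reconstructed: Antor d could go back to *t or *d; Vetasa r could go back to *t or *s or *r — the one source consistent with every daughter is *t.
Position 6: Antor has e, Vetasa has a. Vetasa preserves a here (none of its changes turn any other segment into a), so the proto-segment is *a.
This points to *mitisag. Verify forward in each daughter:
Antor: *mitisag
  mitisag → mitiseg   [vowel merger]
  mitiseg → midiseg   [intervocalic voicing]
  midiseg (rule 3 does not apply)
  giving Antor midiseg.
Vetasa: *mitisag > misisag > mirirag  (by intervocalic lenition, rhotacism)
Only *mitisag yields all of Antor midiseg, Vetasa mirirag.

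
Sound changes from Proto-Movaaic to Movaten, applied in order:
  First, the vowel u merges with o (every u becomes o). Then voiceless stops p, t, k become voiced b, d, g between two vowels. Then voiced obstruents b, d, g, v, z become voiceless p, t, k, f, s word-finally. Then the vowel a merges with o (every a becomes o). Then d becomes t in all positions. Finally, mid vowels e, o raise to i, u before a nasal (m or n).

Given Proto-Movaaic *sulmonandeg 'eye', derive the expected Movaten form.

solmununtek

Movaten: *sulmonandeg > solmonandeg > solmonandek > solmonondek > solmonontek > solmununtek  (by vowel merger, final devoicing, vowel merger, unconditioned shift, pre-nasal raising)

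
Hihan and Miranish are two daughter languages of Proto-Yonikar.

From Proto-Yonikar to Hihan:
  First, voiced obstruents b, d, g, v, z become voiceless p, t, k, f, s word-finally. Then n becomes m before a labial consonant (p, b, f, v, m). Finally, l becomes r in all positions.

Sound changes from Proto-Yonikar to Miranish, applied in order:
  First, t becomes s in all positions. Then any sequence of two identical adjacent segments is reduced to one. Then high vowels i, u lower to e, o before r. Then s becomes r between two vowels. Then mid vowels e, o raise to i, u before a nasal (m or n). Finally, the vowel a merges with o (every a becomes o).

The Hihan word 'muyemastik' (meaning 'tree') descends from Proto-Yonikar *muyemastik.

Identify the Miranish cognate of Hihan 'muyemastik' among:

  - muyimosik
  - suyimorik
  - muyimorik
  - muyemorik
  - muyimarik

Miranish: start from *muyemastik.
  rule 1 (unconditioned shift): muyemastik → muyemassik
  rule 2 (degemination): muyemassik → muyemasik
  rule 3: no change — muyemasik
  rule 4 (rhotacism): muyemasik → muyemarik
  rule 5 (pre-nasal raising): muyemarik → muyimarik
  rule 6 (vowel merger): muyimarik → muyimorik
  ⇒ Miranish muyimorik
Only 'muyimorik' matches the regular Miranish development of *muyemastik.

muyimorik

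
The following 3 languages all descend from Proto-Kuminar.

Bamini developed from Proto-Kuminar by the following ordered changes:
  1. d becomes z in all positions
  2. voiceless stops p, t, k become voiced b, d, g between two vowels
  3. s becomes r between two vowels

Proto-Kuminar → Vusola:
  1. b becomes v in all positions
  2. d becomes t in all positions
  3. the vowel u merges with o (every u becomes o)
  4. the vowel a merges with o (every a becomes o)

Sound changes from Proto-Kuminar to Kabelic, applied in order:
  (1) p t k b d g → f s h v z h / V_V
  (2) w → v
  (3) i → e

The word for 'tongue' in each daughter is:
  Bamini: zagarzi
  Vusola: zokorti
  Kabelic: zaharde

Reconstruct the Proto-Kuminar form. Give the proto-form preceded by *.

Position 6: Bamini has z, Vusola has t, Kabelic has d. Kabelic preserves d here (none of its changes turn any other segment into d), so the proto-segment is *d.
Position 7: Bamini has i, Vusola has i, Kabelic has e. Bamini preserves i here (none of its changes turn any other segment into i), so the proto-segment is *i.
Position 3: Bamini has g, Vusola has k, Kabelic has h. Vusola preserves k here (none of its changes turn any other segment into k), so the proto-segment is *k.
Verify the candidate proto-form against each daughter:
Bamini: *zakardi
  zakardi → zakarzi   [unconditioned shift]
  zakarzi → zagarzi   [intervocalic voicing]
  zagarzi (rule 3 does not apply)
  giving Bamini zagarzi.
Vusola: start from *zakardi.
  rule 1: no change — zakardi
  rule 2 (unconditioned shift): zakardi → zakarti
  rule 3: no change — zakarti
  rule 4 (vowel merger): zakarti → zokorti
  ⇒ Vusola zokorti
Kabelic: *zakardi > zahardi > zaharde  (by intervocalic lenition, vowel merger)
Only *zakardi yields all of Bamini zagarzi, Vusola zokorti, Kabelic zaharde.

*zakardi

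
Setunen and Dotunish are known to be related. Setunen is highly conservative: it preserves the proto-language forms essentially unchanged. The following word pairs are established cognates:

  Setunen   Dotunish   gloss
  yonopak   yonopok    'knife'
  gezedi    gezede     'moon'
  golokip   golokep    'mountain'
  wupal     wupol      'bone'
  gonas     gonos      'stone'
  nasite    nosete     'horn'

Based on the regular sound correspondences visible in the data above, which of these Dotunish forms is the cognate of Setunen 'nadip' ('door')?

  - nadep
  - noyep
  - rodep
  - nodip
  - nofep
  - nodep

yonopak ~ yonopok, wupal ~ wupol — Setunen a corresponds to Dotunish o after a consonant, before a consonant other than r, m, n, p, b, f, v.
golokip ~ golokep — Setunen i corresponds to Dotunish e after a consonant, before a labial obstruent.
Applying these to Setunen 'nadip':
  nadip → nodip   (a→o after a consonant, before a consonant other than r, m, n, p, b, f, v)
  nodip → nodep   (i→e after a consonant, before a labial obstruent)
So the Dotunish cognate is 'nodep'.

nodep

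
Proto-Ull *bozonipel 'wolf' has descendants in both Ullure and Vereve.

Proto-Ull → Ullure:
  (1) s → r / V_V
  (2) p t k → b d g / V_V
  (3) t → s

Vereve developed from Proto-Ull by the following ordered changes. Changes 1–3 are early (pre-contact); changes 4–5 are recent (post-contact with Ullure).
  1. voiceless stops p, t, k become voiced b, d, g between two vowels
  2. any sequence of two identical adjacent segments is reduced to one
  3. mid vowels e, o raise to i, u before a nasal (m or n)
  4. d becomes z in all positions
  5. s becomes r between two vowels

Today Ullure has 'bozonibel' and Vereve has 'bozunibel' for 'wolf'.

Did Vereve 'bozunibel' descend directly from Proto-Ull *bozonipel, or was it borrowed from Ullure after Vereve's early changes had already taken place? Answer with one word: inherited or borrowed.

If inherited, *bozonipel would pass through all of Vereve's changes:
Vereve: start from *bozonipel.
  rule 1 (intervocalic voicing): bozonipel → bozonibel
  rule 2: no change — bozonibel
  rule 3 (pre-nasal raising): bozonibel → bozunibel
  rule 4: no change — bozunibel
  rule 5: no change — bozunibel
  ⇒ Vereve bozunibel
If borrowed from Ullure 'bozonibel' after the early changes, it would undergo only the recent ones:
  rule 4 (unconditioned shift): no change (bozonibel)
  rule 5 (rhotacism): no change (bozonibel)
  ⇒ as a loan: bozonibel
Vereve 'bozunibel' matches the inherited outcome exactly, so it is an inherited cognate, not a loan.

inherited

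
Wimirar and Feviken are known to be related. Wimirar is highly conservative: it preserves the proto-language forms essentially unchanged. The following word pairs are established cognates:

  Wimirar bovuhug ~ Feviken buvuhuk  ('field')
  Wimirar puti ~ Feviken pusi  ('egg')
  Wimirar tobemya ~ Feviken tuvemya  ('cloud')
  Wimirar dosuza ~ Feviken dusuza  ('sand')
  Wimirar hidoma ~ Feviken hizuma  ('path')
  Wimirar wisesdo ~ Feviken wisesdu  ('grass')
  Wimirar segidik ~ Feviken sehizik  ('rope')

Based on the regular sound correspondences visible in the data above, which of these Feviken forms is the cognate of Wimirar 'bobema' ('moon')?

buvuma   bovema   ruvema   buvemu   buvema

buvema

tobemya ~ tuvemya — Wimirar o corresponds to Feviken u after a consonant, before a labial obstruent.
tobemya ~ tuvemya — Wimirar b corresponds to Feviken v between vowels (before a front vowel).
Applying these to Wimirar 'bobema':
  bobema → bubema   (o→u after a consonant, before a labial obstruent)
  bubema → buvema   (b→v between vowels (before a front vowel))
So the Feviken cognate is 'buvema'.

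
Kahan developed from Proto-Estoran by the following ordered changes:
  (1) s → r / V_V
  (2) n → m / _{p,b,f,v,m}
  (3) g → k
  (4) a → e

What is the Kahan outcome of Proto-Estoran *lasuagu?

lerueku

Kahan: *lasuagu > laruagu > laruaku > lerueku  (by rhotacism, unconditioned shift, vowel merger)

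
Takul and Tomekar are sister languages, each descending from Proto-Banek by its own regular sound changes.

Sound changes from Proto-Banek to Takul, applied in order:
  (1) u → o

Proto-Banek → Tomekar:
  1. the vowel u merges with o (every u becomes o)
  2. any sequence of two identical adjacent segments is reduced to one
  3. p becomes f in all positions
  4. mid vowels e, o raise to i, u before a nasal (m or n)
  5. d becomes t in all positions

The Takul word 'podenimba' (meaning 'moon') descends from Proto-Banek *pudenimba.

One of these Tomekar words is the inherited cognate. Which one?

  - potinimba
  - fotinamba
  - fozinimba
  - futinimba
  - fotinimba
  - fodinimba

fotinimba

Tomekar: *pudenimba
  pudenimba → podenimba   [vowel merger]
  podenimba (rule 2 does not apply)
  podenimba → fodenimba   [unconditioned shift]
  fodenimba → fodinimba   [pre-nasal raising]
  fodinimba → fotinimba   [unconditioned shift]
  giving Tomekar fotinimba.
The other candidates each miss or misapply at least one Tomekar change.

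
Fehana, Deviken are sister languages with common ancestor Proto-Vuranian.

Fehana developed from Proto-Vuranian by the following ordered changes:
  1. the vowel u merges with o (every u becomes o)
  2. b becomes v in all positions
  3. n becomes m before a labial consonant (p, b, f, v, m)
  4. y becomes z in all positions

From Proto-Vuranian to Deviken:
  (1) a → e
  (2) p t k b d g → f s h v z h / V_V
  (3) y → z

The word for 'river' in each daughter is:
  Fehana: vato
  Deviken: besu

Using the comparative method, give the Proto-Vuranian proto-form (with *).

*batu

Position 4: Fehana has o, Deviken has u. Deviken preserves u here (none of its changes turn any other segment into u), so the proto-segment is *u.
Position 3: Fehana has t, Deviken has s. Fehana preserves t here (none of its changes turn any other segment into t), so the proto-segment is *t.
Position 1: Fehana has v, Deviken has b. Deviken preserves b here (none of its changes turn any other segment into b), so the proto-segment is *b.
Verify the candidate proto-form against each daughter:
Fehana: *batu > bato > vato  (by vowel merger, unconditioned shift)
Deviken: *batu > betu > besu  (by vowel merger, intervocalic lenition)
No other proto-form is consistent with every reflex, so the reconstruction is *batu.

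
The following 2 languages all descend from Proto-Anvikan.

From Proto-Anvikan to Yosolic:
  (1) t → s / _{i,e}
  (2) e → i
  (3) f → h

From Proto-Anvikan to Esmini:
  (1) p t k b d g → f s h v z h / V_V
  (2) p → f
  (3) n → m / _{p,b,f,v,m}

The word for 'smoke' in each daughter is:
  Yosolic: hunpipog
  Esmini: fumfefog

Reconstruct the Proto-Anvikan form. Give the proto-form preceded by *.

Position 6: Yosolic has p, Esmini has f. Yosolic preserves p here (none of its changes turn any other segment into p), so the proto-segment is *p.
Position 4: Yosolic has p, Esmini has f. Yosolic preserves p here (none of its changes turn any other segment into p), so the proto-segment is *p.
Position 5: Yosolic has i, Esmini has e. Esmini preserves e here (none of its changes turn any other segment into e), so the proto-segment is *e.
Verify the candidate proto-form against each daughter:
Yosolic: start from *funpepog.
  rule 1: no change — funpepog
  rule 2 (vowel merger): funpepog → funpipog
  rule 3 (unconditioned shift): funpipog → hunpipog
  ⇒ Yosolic hunpipog
Esmini: *funpepog
  funpepog → funpefog   [intervocalic lenition]
  funpefog → funfefog   [unconditioned shift]
  funfefog → fumfefog   [nasal place assimilation]
  giving Esmini fumfefog.
No other proto-form is consistent with every reflex, so the reconstruction is *funpepog.

*funpepog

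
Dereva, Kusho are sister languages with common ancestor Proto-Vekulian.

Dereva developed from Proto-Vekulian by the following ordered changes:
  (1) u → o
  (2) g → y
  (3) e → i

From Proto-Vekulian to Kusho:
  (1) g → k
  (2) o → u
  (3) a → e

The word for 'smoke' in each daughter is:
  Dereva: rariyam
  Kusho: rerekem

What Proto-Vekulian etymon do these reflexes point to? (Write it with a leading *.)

*raregam

Position 4: Dereva has i, Kusho has e. Taking the neighbouring segments as reconstructed: Dereva i could go back to *e or *i; Kusho e could go back to *a or *e — the one source consistent with every daughter is *e.
Position 6: Dereva has a, Kusho has e. Dereva preserves a here (none of its changes turn any other segment into a), so the proto-segment is *a.
Verify the candidate proto-form against each daughter:
Dereva: *raregam
  raregam (rule 1 does not apply)
  raregam → rareyam   [unconditioned shift]
  rareyam → rariyam   [vowel merger]
  giving Dereva rariyam.
Kusho: start from *raregam.
  rule 1 (unconditioned shift): raregam → rarekam
  rule 2: no change — rarekam
  rule 3 (vowel merger): rarekam → rerekem
  ⇒ Kusho rerekem
*raregam is the unique common source.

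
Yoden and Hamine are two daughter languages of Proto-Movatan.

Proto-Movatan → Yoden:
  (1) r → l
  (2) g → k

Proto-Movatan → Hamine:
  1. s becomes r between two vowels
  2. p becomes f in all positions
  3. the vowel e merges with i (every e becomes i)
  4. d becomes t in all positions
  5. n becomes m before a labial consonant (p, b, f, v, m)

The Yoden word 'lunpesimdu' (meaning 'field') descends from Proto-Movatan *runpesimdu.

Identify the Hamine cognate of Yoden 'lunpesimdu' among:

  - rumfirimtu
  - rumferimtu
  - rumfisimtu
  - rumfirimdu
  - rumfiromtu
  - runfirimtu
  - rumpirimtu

rumfirimtu

Hamine: start from *runpesimdu.
  rule 1 (rhotacism): runpesimdu → runperimdu
  rule 2 (unconditioned shift): runperimdu → runferimdu
  rule 3 (vowel merger): runferimdu → runfirimdu
  rule 4 (unconditioned shift): runfirimdu → runfirimtu
  rule 5 (nasal place assimilation): runfirimtu → rumfirimtu
  ⇒ Hamine rumfirimtu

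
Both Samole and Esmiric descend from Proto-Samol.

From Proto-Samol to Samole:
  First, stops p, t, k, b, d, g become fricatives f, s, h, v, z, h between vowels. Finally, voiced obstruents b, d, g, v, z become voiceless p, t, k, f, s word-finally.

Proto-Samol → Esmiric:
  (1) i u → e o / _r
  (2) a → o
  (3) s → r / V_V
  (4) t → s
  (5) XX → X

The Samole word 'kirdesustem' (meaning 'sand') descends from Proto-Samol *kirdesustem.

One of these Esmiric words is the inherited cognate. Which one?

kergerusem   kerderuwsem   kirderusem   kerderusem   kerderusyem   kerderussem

Esmiric: *kirdesustem
  kirdesustem → kerdesustem   [pre-rhotic lowering]
  kerdesustem (rule 2 does not apply)
  kerdesustem → kerderustem   [rhotacism]
  kerderustem → kerderussem   [unconditioned shift]
  kerderussem → kerderusem   [degemination]
  giving Esmiric kerderusem.
Only 'kerderusem' matches the regular Esmiric development of *kirdesustem.

kerderusem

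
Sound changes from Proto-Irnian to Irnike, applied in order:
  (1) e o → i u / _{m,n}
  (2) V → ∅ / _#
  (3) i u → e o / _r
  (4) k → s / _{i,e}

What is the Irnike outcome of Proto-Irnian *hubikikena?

hubisisin

Irnike: start from *hubikikena.
  rule 1 (pre-nasal raising): hubikikena → hubikikina
  rule 2 (apocope): hubikikina → hubikikin
  rule 3: no change — hubikikin
  rule 4 (palatalisation): hubikikin → hubisisin
  ⇒ Irnike hubisisin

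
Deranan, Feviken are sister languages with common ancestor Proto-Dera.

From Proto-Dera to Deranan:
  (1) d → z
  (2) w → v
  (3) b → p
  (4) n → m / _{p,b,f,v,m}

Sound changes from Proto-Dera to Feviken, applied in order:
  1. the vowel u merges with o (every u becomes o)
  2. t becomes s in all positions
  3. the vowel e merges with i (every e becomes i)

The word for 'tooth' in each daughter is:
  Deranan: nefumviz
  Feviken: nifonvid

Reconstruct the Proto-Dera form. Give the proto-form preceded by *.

Position 5: Deranan has m, Feviken has n. Feviken preserves n here (none of its changes turn any other segment into n), so the proto-segment is *n.
Position 8: Deranan has z, Feviken has d. Feviken preserves d here (none of its changes turn any other segment into d), so the proto-segment is *d.
Position 4: Deranan has u, Feviken has o. Deranan preserves u here (none of its changes turn any other segment into u), so the proto-segment is *u.
Continuing position by position gives *nefunvid; check it forward:
Deranan: *nefunvid
  nefunvid → nefunviz   [unconditioned shift]
  nefunviz (rule 2 does not apply)
  nefunviz (rule 3 does not apply)
  nefunviz → nefumviz   [nasal place assimilation]
  giving Deranan nefumviz.
Feviken: *nefunvid
  nefunvid → nefonvid   [vowel merger]
  nefonvid (rule 2 does not apply)
  nefonvid → nifonvid   [vowel merger]
  giving Feviken nifonvid.
*nefunvid is the unique common source.

*nefunvid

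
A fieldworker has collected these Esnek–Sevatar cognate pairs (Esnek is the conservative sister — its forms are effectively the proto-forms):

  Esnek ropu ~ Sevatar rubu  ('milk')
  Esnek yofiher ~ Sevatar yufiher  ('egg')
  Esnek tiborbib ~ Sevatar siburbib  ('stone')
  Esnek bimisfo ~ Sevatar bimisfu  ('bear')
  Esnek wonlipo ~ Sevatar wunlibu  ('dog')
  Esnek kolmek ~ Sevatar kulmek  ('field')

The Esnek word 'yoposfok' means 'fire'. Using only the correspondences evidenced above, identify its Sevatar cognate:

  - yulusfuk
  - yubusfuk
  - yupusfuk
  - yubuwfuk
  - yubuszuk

ropu ~ rubu — Esnek o corresponds to Sevatar u after a consonant, before a labial obstruent.
wonlipo ~ wunlibu — Esnek p corresponds to Sevatar b between vowels (before a back vowel).
kolmek ~ kulmek — Esnek o corresponds to Sevatar u after a consonant, before a consonant other than r, m, n, p, b, f, v.
Applying these to Esnek 'yoposfok':
  yoposfok → yuposfok   (o→u after a consonant, before a labial obstruent)
  yuposfok → yubosfok   (p→b between vowels (before a back vowel))
  yubosfok → yubusfok   (o→u after a consonant, before a consonant other than r, m, n, p, b, f, v)
  yubusfok → yubusfuk   (o→u after a consonant, before a consonant other than r, m, n, p, b, f, v)
So the Sevatar cognate is 'yubusfuk'.

yubusfuk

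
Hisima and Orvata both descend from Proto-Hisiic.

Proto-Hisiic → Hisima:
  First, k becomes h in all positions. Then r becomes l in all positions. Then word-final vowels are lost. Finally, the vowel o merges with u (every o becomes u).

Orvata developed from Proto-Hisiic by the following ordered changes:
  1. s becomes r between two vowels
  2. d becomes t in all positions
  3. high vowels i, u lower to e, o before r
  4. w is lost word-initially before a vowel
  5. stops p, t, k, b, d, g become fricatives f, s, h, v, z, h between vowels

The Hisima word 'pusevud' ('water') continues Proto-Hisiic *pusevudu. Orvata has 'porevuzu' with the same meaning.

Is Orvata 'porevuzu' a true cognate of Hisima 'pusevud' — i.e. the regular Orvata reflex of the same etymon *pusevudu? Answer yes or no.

no

Derive the expected Orvata reflex of *pusevudu:
Orvata: *pusevudu > purevudu > purevutu > porevutu > porevusu  (by rhotacism, unconditioned shift, pre-rhotic lowering, intervocalic lenition)
The regular Orvata reflex would be 'porevusu', but the attested form is 'porevuzu'. The correspondence is irregular, so they are not cognates (the Orvata form has a different source).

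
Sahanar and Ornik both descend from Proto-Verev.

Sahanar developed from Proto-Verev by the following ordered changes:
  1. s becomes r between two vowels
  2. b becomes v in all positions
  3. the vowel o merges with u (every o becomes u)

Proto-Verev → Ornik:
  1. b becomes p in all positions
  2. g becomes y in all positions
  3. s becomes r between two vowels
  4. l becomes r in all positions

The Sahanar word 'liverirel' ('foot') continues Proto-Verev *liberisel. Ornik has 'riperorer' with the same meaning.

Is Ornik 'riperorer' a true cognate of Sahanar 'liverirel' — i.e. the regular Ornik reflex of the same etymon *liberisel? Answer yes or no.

no

Derive the expected Ornik reflex of *liberisel:
Ornik: start from *liberisel.
  rule 1 (unconditioned shift): liberisel → liperisel
  rule 2: no change — liperisel
  rule 3 (rhotacism): liperisel → liperirel
  rule 4 (unconditioned shift): liperirel → riperirer
  ⇒ Ornik riperirer
The regular Ornik reflex would be 'riperirer', but the attested form is 'riperorer'. The correspondence is irregular, so they are not cognates (the Ornik form has a different source).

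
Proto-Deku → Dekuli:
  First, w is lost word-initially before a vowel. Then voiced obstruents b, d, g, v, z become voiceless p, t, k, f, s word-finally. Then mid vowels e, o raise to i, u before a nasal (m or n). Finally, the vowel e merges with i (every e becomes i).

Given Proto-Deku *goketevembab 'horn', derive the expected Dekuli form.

Dekuli: start from *goketevembab.
  rule 1: no change — goketevembab
  rule 2 (final devoicing): goketevembab → goketevembap
  rule 3 (pre-nasal raising): goketevembap → goketevimbap
  rule 4 (vowel merger): goketevimbap → gokitivimbap
  ⇒ Dekuli gokitivimbap

gokitivimbap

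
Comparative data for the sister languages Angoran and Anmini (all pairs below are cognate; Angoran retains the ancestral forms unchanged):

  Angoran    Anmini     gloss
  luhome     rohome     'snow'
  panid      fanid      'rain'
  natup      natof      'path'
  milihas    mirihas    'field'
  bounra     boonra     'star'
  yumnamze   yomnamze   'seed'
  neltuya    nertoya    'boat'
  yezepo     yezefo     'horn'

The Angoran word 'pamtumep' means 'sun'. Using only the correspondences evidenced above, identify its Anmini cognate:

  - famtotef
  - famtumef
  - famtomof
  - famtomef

famtomef

panid ~ fanid — Angoran p corresponds to Anmini f word-initially before a back vowel.
yumnamze ~ yomnamze — Angoran u corresponds to Anmini o after a consonant, before a nasal.
natup ~ natof — Angoran p corresponds to Anmini f word-finally.
Applying these to Angoran 'pamtumep':
  pamtumep → famtumep   (p→f word-initially before a back vowel)
  famtumep → famtomep   (u→o after a consonant, before a nasal)
  famtomep → famtomef   (p→f word-finally)
So the Anmini cognate is 'famtomef'.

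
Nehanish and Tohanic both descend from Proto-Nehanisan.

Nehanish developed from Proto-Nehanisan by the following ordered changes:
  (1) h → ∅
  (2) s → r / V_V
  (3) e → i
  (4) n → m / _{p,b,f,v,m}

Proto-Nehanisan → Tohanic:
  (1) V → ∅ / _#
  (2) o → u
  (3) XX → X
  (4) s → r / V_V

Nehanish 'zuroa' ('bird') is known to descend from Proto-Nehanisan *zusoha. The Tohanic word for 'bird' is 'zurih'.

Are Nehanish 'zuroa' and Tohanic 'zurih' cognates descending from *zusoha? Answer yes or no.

Derive the expected Tohanic reflex of *zusoha:
Tohanic: *zusoha
  zusoha → zusoh   [apocope]
  zusoh → zusuh   [vowel merger]
  zusuh (rule 3 does not apply)
  zusuh → zuruh   [rhotacism]
  giving Tohanic zuruh.
The regular Tohanic reflex would be 'zuruh', but the attested form is 'zurih'. The correspondence is irregular, so they are not cognates (the Tohanic form has a different source).

no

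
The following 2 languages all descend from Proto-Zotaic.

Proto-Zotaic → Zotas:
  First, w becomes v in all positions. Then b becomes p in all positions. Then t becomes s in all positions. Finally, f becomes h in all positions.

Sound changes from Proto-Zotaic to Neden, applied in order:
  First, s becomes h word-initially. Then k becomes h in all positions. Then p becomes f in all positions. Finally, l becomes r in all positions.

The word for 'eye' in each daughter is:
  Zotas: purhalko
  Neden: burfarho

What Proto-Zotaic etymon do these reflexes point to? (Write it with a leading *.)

*burfalko

Position 6: Zotas has l, Neden has r. Zotas preserves l here (none of its changes turn any other segment into l), so the proto-segment is *l.
Position 4: Zotas has h, Neden has f. Taking the neighbouring segments as reconstructed: Zotas h could go back to *f or *h; Neden f could go back to *p or *f — the one source consistent with every daughter is *f.
Continuing position by position gives *burfalko; check it forward:
Zotas: *burfalko > purfalko > purhalko  (by unconditioned shift, unconditioned shift)
Neden: start from *burfalko.
  rule 1: no change — burfalko
  rule 2 (unconditioned shift): burfalko → burfalho
  rule 3: no change — burfalho
  rule 4 (unconditioned shift): burfalho → burfarho
  ⇒ Neden burfarho
Only *burfalko yields all of Zotas purhalko, Neden burfarho.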